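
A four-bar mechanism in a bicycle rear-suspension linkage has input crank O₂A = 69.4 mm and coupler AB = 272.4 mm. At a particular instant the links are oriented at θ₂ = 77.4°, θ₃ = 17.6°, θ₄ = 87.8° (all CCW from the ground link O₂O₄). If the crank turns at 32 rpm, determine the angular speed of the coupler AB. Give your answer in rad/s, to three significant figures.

0.164

ω₂ = 3.351 rad/s (from 32 rpm).
Differentiating the loop-closure r₂e^{iθ₂}+r₃e^{iθ₃}=r₁+r₄e^{iθ₄} gives r₂ω₂e^{iθ₂}+r₃ω₃e^{iθ₃}=r₄ω₄e^{iθ₄}.
Eliminating the other unknown: ω₃ = r₂ω₂ sin(θ₄−θ₂) / [r₃ sin(θ₃−θ₄)].
Numerator sine = +0.18052; denominator sine = -0.94088.
Result = 0.0694·3.351·(+0.18052) / (0.2724·(-0.94088)) = -0.1638 rad/s; magnitude 0.1638 rad/s.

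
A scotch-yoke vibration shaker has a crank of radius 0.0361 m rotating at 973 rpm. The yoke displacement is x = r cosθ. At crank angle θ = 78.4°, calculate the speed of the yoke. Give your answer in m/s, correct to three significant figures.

3.60

ω = 101.9 rad/s (from 973 rpm).
x = r cosθ ⇒ ẋ = −rω sinθ.
|v| = rω|sinθ| = 0.0361·101.9·|sin 78.4°| = 3.6032 m/s.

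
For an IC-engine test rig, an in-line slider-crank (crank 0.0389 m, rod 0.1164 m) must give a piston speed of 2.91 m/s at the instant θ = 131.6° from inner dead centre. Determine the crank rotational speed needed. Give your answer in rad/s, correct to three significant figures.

130

For an in-line slider-crank, |v_piston| = rω|sinθ|·[1 + r cosθ/√(L² − r² sin²θ)].
With r = 0.0389 m, L = 0.1164 m, θ = 131.6°: the bracketed kinematic factor |dx/dθ| = 0.022424 m.
ω = v/|dx/dθ| = 2.91/0.022424 = 129.77 rad/s.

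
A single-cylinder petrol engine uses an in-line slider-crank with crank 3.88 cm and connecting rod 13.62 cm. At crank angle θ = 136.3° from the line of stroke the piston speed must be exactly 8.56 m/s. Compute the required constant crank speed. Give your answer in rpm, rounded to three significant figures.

For an in-line slider-crank, |v_piston| = rω|sinθ|·[1 + r cosθ/√(L² − r² sin²θ)].
With r = 0.0388 m, L = 0.1362 m, θ = 136.3°: the bracketed kinematic factor |dx/dθ| = 0.021175 m.
ω = v/|dx/dθ| = 8.56/0.021175 = 404.25 rad/s.
N = 60ω/(2π) = 3860.3 rpm.

3860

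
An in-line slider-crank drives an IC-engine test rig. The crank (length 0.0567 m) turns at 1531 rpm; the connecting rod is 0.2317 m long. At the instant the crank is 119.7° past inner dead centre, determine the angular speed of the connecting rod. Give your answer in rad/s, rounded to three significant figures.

19.9

ω = 160.3 rad/s (converted from 1531 rpm).
The rod makes angle φ with the slider axis where L sinφ = r sinθ; differentiating, L cosφ·φ̇ = r ω cosθ.
L cosφ = √(L² − r² sin²θ) = 0.2264 m.
|ω_rod| = r ω |cosθ| / √(L² − r² sin²θ) = 0.0567·160.3·0.49546/0.2264 = 19.893 rad/s.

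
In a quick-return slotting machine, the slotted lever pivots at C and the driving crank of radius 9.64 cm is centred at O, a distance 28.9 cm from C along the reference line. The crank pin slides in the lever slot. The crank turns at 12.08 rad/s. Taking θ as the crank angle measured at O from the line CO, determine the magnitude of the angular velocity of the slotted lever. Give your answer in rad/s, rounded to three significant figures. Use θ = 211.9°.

3.81

ω = 12.08 rad/s
Crank pin A relative to C: A = (d + r cosθ, r sinθ); lever angle φ = atan2(r sinθ, d + r cosθ).
Differentiating tanφ: φ̇ = rω(d cosθ + r)/(d² + r² + 2dr cosθ).
d² + r² + 2dr cosθ = |CA|² = 0.0455099 m²;  d cosθ + r = -0.14895 m.
|ω_lever| = |0.0964·12.08·-0.14895| / 0.0455099 = 3.8114 rad/s.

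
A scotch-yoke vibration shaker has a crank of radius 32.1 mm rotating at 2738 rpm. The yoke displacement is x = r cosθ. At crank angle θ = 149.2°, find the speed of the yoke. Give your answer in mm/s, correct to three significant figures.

4710

ω = 286.7 rad/s (from 2738 rpm).
x = r cosθ ⇒ ẋ = −rω sinθ.
|v| = rω|sinθ| = 0.0321·286.7·|sin 149.2°| = 4.7127 m/s = 4712.7 mm/s.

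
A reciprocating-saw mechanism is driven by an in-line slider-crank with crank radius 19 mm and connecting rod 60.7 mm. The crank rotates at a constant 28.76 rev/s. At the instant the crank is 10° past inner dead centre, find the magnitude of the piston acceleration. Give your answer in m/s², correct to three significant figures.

794

ω = 2π·28.8 = 180.7 rad/s
x(θ) = r cosθ + √(L² − r² sin²θ); with ω constant, a = ω²·d²x/dθ².
d²x/dθ² = −r cosθ − r²(cos2θ)/√u − r⁴ sin²2θ/(4u^{3/2}),  u = L² − r² sin²θ = 0.0036736 m².
Substituting r = 0.019 m, L = 0.0607 m, θ = 10°: d²x/dθ² = -0.024325 m.
a = ω²·d²x/dθ² = (180.7)²·(-0.024325) = -794.32 m/s²;  |a| = 794.32 m/s².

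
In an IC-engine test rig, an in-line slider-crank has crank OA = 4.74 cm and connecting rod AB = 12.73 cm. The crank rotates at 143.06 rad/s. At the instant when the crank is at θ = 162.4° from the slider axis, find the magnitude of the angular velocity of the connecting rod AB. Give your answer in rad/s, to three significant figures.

51.1

ω = 143.1 rad/s
The rod makes angle φ with the slider axis where L sinφ = r sinθ; differentiating, L cosφ·φ̇ = r ω cosθ.
L cosφ = √(L² − r² sin²θ) = 0.12649 m.
|ω_rod| = r ω |cosθ| / √(L² − r² sin²θ) = 0.0474·143.1·0.95319/0.12649 = 51.1 rad/s.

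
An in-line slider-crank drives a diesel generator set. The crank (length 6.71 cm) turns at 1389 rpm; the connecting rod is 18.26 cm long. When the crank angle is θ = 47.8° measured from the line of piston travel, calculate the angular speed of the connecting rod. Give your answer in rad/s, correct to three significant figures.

37.3

ω = 145.5 rad/s (converted from 1389 rpm).
The rod makes angle φ with the slider axis where L sinφ = r sinθ; differentiating, L cosφ·φ̇ = r ω cosθ.
L cosφ = √(L² − r² sin²θ) = 0.1757 m.
|ω_rod| = r ω |cosθ| / √(L² − r² sin²θ) = 0.0671·145.5·0.67172/0.1757 = 37.313 rad/s.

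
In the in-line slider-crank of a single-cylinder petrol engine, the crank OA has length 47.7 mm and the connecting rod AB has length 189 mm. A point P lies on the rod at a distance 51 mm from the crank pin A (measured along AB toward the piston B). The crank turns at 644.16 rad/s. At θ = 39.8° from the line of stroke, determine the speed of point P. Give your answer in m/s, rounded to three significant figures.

26.9

ω = 644.2 rad/s.  Crank-pin speed |V_A| = rω = 30.726 m/s, perpendicular to OA.
Rod angle: sinφ = −(r/L) sinθ ⇒ φ = -9.297°; ω_rod = −rω cosθ/√(L²−r²sin²θ) = -126.57 rad/s.
V_P = V_A + ω_rod × AP, with AP = 0.051 m along the rod.
Components: V_Px = −rω sinθ − a·ω_rod·sinφ = -20.711 m/s;  V_Py = rω cosθ + a·ω_rod·cosφ = +17.237 m/s.
|V_P| = √(V_Px² + V_Py²) = 26.945 m/s.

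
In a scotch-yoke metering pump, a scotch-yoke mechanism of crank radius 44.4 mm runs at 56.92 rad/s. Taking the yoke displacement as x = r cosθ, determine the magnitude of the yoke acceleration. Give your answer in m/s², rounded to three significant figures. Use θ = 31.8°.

ω = 56.92 rad/s
x = r cosθ ⇒ ẍ = −rω² cosθ (ω constant).
|a| = rω²|cosθ| = 0.0444·(56.92)²·|cos 31.8°| = 122.26 m/s².

122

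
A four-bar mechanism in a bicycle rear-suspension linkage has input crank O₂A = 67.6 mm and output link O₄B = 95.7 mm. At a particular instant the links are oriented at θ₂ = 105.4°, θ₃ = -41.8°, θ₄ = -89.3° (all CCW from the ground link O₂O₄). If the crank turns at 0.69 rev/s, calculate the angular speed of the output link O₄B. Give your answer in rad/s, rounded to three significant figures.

ω₂ = 4.335 rad/s (from 0.69 rev/s).
Differentiating the loop-closure r₂e^{iθ₂}+r₃e^{iθ₃}=r₁+r₄e^{iθ₄} gives r₂ω₂e^{iθ₂}+r₃ω₃e^{iθ₃}=r₄ω₄e^{iθ₄}.
Eliminating the other unknown: ω₄ = r₂ω₂ sin(θ₂−θ₃) / [r₄ sin(θ₄−θ₃)].
Numerator sine = +0.54171; denominator sine = -0.73728.
Result = 0.0676·4.335·(+0.54171) / (0.0957·(-0.73728)) = -2.2501 rad/s; magnitude 2.2501 rad/s.

2.25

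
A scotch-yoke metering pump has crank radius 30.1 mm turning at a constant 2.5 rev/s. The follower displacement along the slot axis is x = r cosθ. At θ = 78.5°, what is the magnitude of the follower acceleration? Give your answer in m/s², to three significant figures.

1.48

ω = 15.71 rad/s (from 2.5 rev/s).
x = r cosθ ⇒ ẍ = −rω² cosθ (ω constant).
|a| = rω²|cosθ| = 0.0301·(15.71)²·|cos 78.5°| = 1.4807 m/s².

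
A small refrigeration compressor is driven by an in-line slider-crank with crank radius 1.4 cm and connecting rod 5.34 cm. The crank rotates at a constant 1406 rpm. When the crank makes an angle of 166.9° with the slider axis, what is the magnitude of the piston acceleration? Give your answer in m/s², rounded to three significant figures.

ω = 2π·1406/60 = 147.2 rad/s
x(θ) = r cosθ + √(L² − r² sin²θ); with ω constant, a = ω²·d²x/dθ².
d²x/dθ² = −r cosθ − r²(cos2θ)/√u − r⁴ sin²2θ/(4u^{3/2}),  u = L² − r² sin²θ = 0.00284149 m².
Substituting r = 0.014 m, L = 0.0534 m, θ = 166.9°: d²x/dθ² = +0.010324 m.
a = ω²·d²x/dθ² = (147.2)²·(+0.010324) = +223.81 m/s²;  |a| = 223.81 m/s².

224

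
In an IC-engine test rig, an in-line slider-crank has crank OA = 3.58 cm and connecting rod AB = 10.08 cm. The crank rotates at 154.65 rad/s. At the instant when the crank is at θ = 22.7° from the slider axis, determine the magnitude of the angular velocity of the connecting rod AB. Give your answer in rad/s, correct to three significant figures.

ω = 154.7 rad/s
The rod makes angle φ with the slider axis where L sinφ = r sinθ; differentiating, L cosφ·φ̇ = r ω cosθ.
L cosφ = √(L² − r² sin²θ) = 0.099849 m.
|ω_rod| = r ω |cosθ| / √(L² − r² sin²θ) = 0.0358·154.7·0.92254/0.099849 = 51.153 rad/s.

51.2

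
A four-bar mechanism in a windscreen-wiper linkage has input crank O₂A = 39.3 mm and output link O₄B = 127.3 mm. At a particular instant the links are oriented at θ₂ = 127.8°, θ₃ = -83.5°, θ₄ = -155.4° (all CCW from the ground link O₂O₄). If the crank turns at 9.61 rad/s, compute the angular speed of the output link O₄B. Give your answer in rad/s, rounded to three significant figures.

1.62

ω₂ = 9.61 rad/s
Differentiating the loop-closure r₂e^{iθ₂}+r₃e^{iθ₃}=r₁+r₄e^{iθ₄} gives r₂ω₂e^{iθ₂}+r₃ω₃e^{iθ₃}=r₄ω₄e^{iθ₄}.
Eliminating the other unknown: ω₄ = r₂ω₂ sin(θ₂−θ₃) / [r₄ sin(θ₄−θ₃)].
Numerator sine = -0.51952; denominator sine = -0.95052.
Result = 0.0393·9.61·(-0.51952) / (0.1273·(-0.95052)) = +1.6215 rad/s; magnitude 1.6215 rad/s.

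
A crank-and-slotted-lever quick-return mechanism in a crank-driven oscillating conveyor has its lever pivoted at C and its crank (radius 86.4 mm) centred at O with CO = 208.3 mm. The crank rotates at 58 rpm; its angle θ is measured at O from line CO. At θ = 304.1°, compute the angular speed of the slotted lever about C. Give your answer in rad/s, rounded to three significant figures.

ω = 6.074 rad/s (from 58 rpm).
Crank pin A relative to C: A = (d + r cosθ, r sinθ); lever angle φ = atan2(r sinθ, d + r cosθ).
Differentiating tanφ: φ̇ = rω(d cosθ + r)/(d² + r² + 2dr cosθ).
d² + r² + 2dr cosθ = |CA|² = 0.0710336 m²;  d cosθ + r = +0.20318 m.
|ω_lever| = |0.0864·6.074·+0.20318| / 0.0710336 = 1.501 rad/s.

1.50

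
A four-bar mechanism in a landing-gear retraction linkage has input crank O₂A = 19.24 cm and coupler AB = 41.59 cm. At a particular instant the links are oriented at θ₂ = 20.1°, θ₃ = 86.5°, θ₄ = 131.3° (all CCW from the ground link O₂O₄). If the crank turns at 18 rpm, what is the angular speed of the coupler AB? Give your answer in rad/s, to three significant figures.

1.15

ω₂ = 1.885 rad/s (from 18 rpm).
Differentiating the loop-closure r₂e^{iθ₂}+r₃e^{iθ₃}=r₁+r₄e^{iθ₄} gives r₂ω₂e^{iθ₂}+r₃ω₃e^{iθ₃}=r₄ω₄e^{iθ₄}.
Eliminating the other unknown: ω₃ = r₂ω₂ sin(θ₄−θ₂) / [r₃ sin(θ₃−θ₄)].
Numerator sine = +0.93232; denominator sine = -0.70463.
Result = 0.1924·1.885·(+0.93232) / (0.4159·(-0.70463)) = -1.1538 rad/s; magnitude 1.1538 rad/s.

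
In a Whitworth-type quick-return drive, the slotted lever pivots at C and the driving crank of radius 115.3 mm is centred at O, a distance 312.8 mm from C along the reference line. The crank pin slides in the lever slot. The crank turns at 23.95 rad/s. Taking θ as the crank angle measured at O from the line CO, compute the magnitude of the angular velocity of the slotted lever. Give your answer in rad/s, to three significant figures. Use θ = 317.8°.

5.82

ω = 23.95 rad/s
Crank pin A relative to C: A = (d + r cosθ, r sinθ); lever angle φ = atan2(r sinθ, d + r cosθ).
Differentiating tanφ: φ̇ = rω(d cosθ + r)/(d² + r² + 2dr cosθ).
d² + r² + 2dr cosθ = |CA|² = 0.164573 m²;  d cosθ + r = +0.34702 m.
|ω_lever| = |0.1153·23.95·+0.34702| / 0.164573 = 5.8228 rad/s.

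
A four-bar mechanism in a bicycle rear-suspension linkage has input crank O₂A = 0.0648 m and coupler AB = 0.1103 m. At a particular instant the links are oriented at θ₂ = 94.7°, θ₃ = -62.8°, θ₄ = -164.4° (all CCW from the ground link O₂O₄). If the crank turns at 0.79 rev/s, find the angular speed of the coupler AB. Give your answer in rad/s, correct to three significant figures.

ω₂ = 4.964 rad/s (from 0.79 rev/s).
Differentiating the loop-closure r₂e^{iθ₂}+r₃e^{iθ₃}=r₁+r₄e^{iθ₄} gives r₂ω₂e^{iθ₂}+r₃ω₃e^{iθ₃}=r₄ω₄e^{iθ₄}.
Eliminating the other unknown: ω₃ = r₂ω₂ sin(θ₄−θ₂) / [r₃ sin(θ₃−θ₄)].
Numerator sine = +0.98196; denominator sine = +0.97958.
Result = 0.0648·4.964·(+0.98196) / (0.1103·(+0.97958)) = +2.9232 rad/s; magnitude 2.9232 rad/s.

2.92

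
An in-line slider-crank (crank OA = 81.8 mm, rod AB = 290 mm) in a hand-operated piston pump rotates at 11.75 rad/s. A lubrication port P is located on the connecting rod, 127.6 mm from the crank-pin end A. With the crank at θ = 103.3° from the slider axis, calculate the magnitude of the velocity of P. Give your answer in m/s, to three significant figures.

0.916

ω = 11.75 rad/s.  Crank-pin speed |V_A| = rω = 0.96115 m/s, perpendicular to OA.
Rod angle: sinφ = −(r/L) sinθ ⇒ φ = -15.932°; ω_rod = −rω cosθ/√(L²−r²sin²θ) = +0.79292 rad/s.
V_P = V_A + ω_rod × AP, with AP = 0.1276 m along the rod.
Components: V_Px = −rω sinθ − a·ω_rod·sinφ = -0.9076 m/s;  V_Py = rω cosθ + a·ω_rod·cosφ = -0.12382 m/s.
|V_P| = √(V_Px² + V_Py²) = 0.91601 m/s.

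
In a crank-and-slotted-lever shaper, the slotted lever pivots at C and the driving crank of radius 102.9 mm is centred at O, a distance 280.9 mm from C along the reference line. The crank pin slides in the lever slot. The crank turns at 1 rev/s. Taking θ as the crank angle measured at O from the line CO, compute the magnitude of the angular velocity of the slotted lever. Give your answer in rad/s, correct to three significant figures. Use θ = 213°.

2.09

ω = 6.283 rad/s (from 1 rev/s).
Crank pin A relative to C: A = (d + r cosθ, r sinθ); lever angle φ = atan2(r sinθ, d + r cosθ).
Differentiating tanφ: φ̇ = rω(d cosθ + r)/(d² + r² + 2dr cosθ).
d² + r² + 2dr cosθ = |CA|² = 0.0410103 m²;  d cosθ + r = -0.13268 m.
|ω_lever| = |0.1029·6.283·-0.13268| / 0.0410103 = 2.0918 rad/s.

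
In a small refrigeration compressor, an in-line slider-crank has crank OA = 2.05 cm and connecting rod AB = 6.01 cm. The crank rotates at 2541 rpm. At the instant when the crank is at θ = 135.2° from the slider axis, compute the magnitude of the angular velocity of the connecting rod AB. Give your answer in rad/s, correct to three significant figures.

ω = 266.1 rad/s (converted from 2541 rpm).
The rod makes angle φ with the slider axis where L sinφ = r sinθ; differentiating, L cosφ·φ̇ = r ω cosθ.
L cosφ = √(L² − r² sin²θ) = 0.058338 m.
|ω_rod| = r ω |cosθ| / √(L² − r² sin²θ) = 0.0205·266.1·0.70957/0.058338 = 66.348 rad/s.

66.3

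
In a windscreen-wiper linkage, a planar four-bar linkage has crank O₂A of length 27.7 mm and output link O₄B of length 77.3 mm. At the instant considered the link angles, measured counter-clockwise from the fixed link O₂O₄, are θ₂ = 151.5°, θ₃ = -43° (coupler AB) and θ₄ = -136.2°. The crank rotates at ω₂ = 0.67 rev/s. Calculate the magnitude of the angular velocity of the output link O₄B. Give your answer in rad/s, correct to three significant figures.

ω₂ = 4.21 rad/s (from 0.67 rev/s).
Differentiating the loop-closure r₂e^{iθ₂}+r₃e^{iθ₃}=r₁+r₄e^{iθ₄} gives r₂ω₂e^{iθ₂}+r₃ω₃e^{iθ₃}=r₄ω₄e^{iθ₄}.
Eliminating the other unknown: ω₄ = r₂ω₂ sin(θ₂−θ₃) / [r₄ sin(θ₄−θ₃)].
Numerator sine = -0.25038; denominator sine = -0.99844.
Result = 0.0277·4.21·(-0.25038) / (0.0773·(-0.99844)) = +0.3783 rad/s; magnitude 0.3783 rad/s.

0.378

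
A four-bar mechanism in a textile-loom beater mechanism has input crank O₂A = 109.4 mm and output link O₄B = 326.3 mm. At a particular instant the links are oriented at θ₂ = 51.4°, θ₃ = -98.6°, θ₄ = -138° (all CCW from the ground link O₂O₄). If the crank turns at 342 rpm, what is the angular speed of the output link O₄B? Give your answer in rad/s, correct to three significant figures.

9.46

ω₂ = 35.81 rad/s (from 342 rpm).
Differentiating the loop-closure r₂e^{iθ₂}+r₃e^{iθ₃}=r₁+r₄e^{iθ₄} gives r₂ω₂e^{iθ₂}+r₃ω₃e^{iθ₃}=r₄ω₄e^{iθ₄}.
Eliminating the other unknown: ω₄ = r₂ω₂ sin(θ₂−θ₃) / [r₄ sin(θ₄−θ₃)].
Numerator sine = +0.50000; denominator sine = -0.63473.
Result = 0.1094·35.81·(+0.50000) / (0.3263·(-0.63473)) = -9.4588 rad/s; magnitude 9.4588 rad/s.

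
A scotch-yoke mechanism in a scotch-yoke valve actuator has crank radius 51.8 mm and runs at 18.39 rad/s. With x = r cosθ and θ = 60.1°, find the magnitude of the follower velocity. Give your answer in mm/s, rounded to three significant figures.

826

ω = 18.39 rad/s
x = r cosθ ⇒ ẋ = −rω sinθ.
|v| = rω|sinθ| = 0.0518·18.39·|sin 60.1°| = 0.82581 m/s = 825.81 mm/s.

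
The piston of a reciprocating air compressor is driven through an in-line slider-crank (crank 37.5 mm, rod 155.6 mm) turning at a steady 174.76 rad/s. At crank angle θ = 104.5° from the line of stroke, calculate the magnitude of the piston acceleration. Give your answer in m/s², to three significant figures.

534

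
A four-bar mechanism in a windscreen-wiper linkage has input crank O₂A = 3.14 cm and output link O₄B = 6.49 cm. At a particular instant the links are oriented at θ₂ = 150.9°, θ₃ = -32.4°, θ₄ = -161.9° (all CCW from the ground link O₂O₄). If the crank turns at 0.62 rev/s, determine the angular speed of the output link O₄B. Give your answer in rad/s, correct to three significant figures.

ω₂ = 3.896 rad/s (from 0.62 rev/s).
Differentiating the loop-closure r₂e^{iθ₂}+r₃e^{iθ₃}=r₁+r₄e^{iθ₄} gives r₂ω₂e^{iθ₂}+r₃ω₃e^{iθ₃}=r₄ω₄e^{iθ₄}.
Eliminating the other unknown: ω₄ = r₂ω₂ sin(θ₂−θ₃) / [r₄ sin(θ₄−θ₃)].
Numerator sine = -0.05756; denominator sine = -0.77162.
Result = 0.0314·3.896·(-0.05756) / (0.0649·(-0.77162)) = +0.14061 rad/s; magnitude 0.14061 rad/s.

0.141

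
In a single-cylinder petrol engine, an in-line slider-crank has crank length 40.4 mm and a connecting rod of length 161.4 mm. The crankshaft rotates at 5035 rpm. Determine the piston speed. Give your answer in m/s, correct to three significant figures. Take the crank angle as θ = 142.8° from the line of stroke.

10.3

ω = 2π·5035/60 = 527.3 rad/s
For an in-line slider-crank, x = r cosθ + √(L² − r² sin²θ), so v = −rω sinθ·[1 + r cosθ/√(L² − r² sin²θ)].
With r = 0.0404 m, L = 0.1614 m, θ = 142.8°: √(L² − r² sin²θ) = 0.15954 m.
v = −0.0404·527.3·0.60460·[1 + 0.0404·-0.79653/0.15954] = -10.281 m/s.
|v| = 10.281 m/s.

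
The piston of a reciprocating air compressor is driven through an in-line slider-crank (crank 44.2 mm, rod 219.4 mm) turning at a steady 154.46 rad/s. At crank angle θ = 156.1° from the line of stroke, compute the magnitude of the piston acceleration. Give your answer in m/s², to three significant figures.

ω = 154.5 rad/s
x(θ) = r cosθ + √(L² − r² sin²θ); with ω constant, a = ω²·d²x/dθ².
d²x/dθ² = −r cosθ − r²(cos2θ)/√u − r⁴ sin²2θ/(4u^{3/2}),  u = L² − r² sin²θ = 0.0478157 m².
Substituting r = 0.0442 m, L = 0.2194 m, θ = 156.1°: d²x/dθ² = +0.034359 m.
a = ω²·d²x/dθ² = (154.5)²·(+0.034359) = +819.72 m/s²;  |a| = 819.72 m/s².

820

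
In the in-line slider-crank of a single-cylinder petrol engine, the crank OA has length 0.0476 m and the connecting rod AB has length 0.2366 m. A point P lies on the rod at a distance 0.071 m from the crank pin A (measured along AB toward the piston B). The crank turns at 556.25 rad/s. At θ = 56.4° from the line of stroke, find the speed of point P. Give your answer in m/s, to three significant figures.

25.0

ω = 556.2 rad/s.  Crank-pin speed |V_A| = rω = 26.478 m/s, perpendicular to OA.
Rod angle: sinφ = −(r/L) sinθ ⇒ φ = -9.647°; ω_rod = −rω cosθ/√(L²−r²sin²θ) = -62.817 rad/s.
V_P = V_A + ω_rod × AP, with AP = 0.071 m along the rod.
Components: V_Px = −rω sinθ − a·ω_rod·sinφ = -22.801 m/s;  V_Py = rω cosθ + a·ω_rod·cosφ = +10.255 m/s.
|V_P| = √(V_Px² + V_Py²) = 25.001 m/s.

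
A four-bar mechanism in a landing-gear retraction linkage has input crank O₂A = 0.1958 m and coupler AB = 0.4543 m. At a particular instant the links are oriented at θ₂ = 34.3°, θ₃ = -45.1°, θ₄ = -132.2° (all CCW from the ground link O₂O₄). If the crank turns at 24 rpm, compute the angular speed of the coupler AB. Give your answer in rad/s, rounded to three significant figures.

0.253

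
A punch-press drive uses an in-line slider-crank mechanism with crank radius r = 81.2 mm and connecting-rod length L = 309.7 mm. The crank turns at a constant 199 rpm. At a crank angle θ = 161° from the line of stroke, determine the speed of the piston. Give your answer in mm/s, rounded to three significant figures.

ω = 2π·199/60 = 20.84 rad/s
For an in-line slider-crank, x = r cosθ + √(L² − r² sin²θ), so v = −rω sinθ·[1 + r cosθ/√(L² − r² sin²θ)].
With r = 0.0812 m, L = 0.3097 m, θ = 161°: √(L² − r² sin²θ) = 0.30857 m.
v = −0.0812·20.84·0.32557·[1 + 0.0812·-0.94552/0.30857] = -0.41384 m/s.
|v| = 0.41384 m/s = 413.84 mm/s.

414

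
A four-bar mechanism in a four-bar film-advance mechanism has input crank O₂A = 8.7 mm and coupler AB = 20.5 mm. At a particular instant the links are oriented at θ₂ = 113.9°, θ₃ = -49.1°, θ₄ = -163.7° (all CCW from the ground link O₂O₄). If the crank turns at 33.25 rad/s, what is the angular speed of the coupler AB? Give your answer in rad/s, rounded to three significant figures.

ω₂ = 33.25 rad/s
Differentiating the loop-closure r₂e^{iθ₂}+r₃e^{iθ₃}=r₁+r₄e^{iθ₄} gives r₂ω₂e^{iθ₂}+r₃ω₃e^{iθ₃}=r₄ω₄e^{iθ₄}.
Eliminating the other unknown: ω₃ = r₂ω₂ sin(θ₄−θ₂) / [r₃ sin(θ₃−θ₄)].
Numerator sine = +0.99122; denominator sine = +0.90924.
Result = 0.0087·33.25·(+0.99122) / (0.0205·(+0.90924)) = +15.383 rad/s; magnitude 15.383 rad/s.

15.4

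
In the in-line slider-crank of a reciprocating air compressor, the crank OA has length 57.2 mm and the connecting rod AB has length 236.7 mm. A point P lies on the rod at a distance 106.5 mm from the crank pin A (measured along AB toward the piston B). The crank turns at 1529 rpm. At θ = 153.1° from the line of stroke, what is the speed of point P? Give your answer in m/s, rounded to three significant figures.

ω = 160.1 rad/s.  Crank-pin speed |V_A| = rω = 9.1587 m/s, perpendicular to OA.
Rod angle: sinφ = −(r/L) sinθ ⇒ φ = -6.277°; ω_rod = −rω cosθ/√(L²−r²sin²θ) = +34.715 rad/s.
V_P = V_A + ω_rod × AP, with AP = 0.1065 m along the rod.
Components: V_Px = −rω sinθ − a·ω_rod·sinφ = -3.7395 m/s;  V_Py = rω cosθ + a·ω_rod·cosφ = -4.4927 m/s.
|V_P| = √(V_Px² + V_Py²) = 5.8454 m/s.

5.85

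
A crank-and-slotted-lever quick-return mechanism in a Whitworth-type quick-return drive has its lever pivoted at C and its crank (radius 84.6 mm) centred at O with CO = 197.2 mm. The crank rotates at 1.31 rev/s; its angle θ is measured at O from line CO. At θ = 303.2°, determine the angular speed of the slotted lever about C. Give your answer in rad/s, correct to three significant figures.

2.09

ω = 8.231 rad/s (from 1.31 rev/s).
Crank pin A relative to C: A = (d + r cosθ, r sinθ); lever angle φ = atan2(r sinθ, d + r cosθ).
Differentiating tanφ: φ̇ = rω(d cosθ + r)/(d² + r² + 2dr cosθ).
d² + r² + 2dr cosθ = |CA|² = 0.0643151 m²;  d cosθ + r = +0.19258 m.
|ω_lever| = |0.0846·8.231·+0.19258| / 0.0643151 = 2.0851 rad/s.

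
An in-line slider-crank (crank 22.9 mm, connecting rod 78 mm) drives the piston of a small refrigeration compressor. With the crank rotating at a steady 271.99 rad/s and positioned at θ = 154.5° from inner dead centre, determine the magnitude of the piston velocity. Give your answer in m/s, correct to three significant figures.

1.97

ω = 272 rad/s
For an in-line slider-crank, x = r cosθ + √(L² − r² sin²θ), so v = −rω sinθ·[1 + r cosθ/√(L² − r² sin²θ)].
With r = 0.0229 m, L = 0.078 m, θ = 154.5°: √(L² − r² sin²θ) = 0.077374 m.
v = −0.0229·272·0.43051·[1 + 0.0229·-0.90259/0.077374] = -1.9652 m/s.
|v| = 1.9652 m/s.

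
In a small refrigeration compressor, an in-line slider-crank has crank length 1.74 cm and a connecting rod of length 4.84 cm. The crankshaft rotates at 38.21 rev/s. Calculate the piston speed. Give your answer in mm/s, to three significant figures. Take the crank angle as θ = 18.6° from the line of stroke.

1790

ω = 2π·38.2 = 240.1 rad/s
For an in-line slider-crank, x = r cosθ + √(L² − r² sin²θ), so v = −rω sinθ·[1 + r cosθ/√(L² − r² sin²θ)].
With r = 0.0174 m, L = 0.0484 m, θ = 18.6°: √(L² − r² sin²θ) = 0.048081 m.
v = −0.0174·240.1·0.31896·[1 + 0.0174·0.94777/0.048081] = -1.7894 m/s.
|v| = 1.7894 m/s = 1789.4 mm/s.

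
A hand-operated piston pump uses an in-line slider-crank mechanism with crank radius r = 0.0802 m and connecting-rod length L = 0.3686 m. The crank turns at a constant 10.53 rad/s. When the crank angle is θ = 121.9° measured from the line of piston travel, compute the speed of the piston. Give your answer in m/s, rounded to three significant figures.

ω = 10.53 rad/s
For an in-line slider-crank, x = r cosθ + √(L² − r² sin²θ), so v = −rω sinθ·[1 + r cosθ/√(L² − r² sin²θ)].
With r = 0.0802 m, L = 0.3686 m, θ = 121.9°: √(L² − r² sin²θ) = 0.36226 m.
v = −0.0802·10.53·0.84897·[1 + 0.0802·-0.52844/0.36226] = -0.63308 m/s.
|v| = 0.63308 m/s.

0.633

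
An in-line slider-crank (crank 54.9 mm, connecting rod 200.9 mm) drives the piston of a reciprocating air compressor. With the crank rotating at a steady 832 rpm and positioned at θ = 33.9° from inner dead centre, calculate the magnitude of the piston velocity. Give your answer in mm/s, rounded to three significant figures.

ω = 2π·832/60 = 87.13 rad/s
For an in-line slider-crank, x = r cosθ + √(L² − r² sin²θ), so v = −rω sinθ·[1 + r cosθ/√(L² − r² sin²θ)].
With r = 0.0549 m, L = 0.2009 m, θ = 33.9°: √(L² − r² sin²θ) = 0.19855 m.
v = −0.0549·87.13·0.55775·[1 + 0.0549·0.83001/0.19855] = -3.2801 m/s.
|v| = 3.2801 m/s = 3280.1 mm/s.

3280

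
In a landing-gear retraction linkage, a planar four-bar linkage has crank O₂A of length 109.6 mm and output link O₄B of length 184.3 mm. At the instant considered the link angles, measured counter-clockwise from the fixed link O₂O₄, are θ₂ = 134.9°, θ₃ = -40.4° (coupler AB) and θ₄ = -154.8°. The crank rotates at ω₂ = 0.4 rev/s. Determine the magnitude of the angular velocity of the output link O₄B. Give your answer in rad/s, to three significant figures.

ω₂ = 2.513 rad/s (from 0.4 rev/s).
Differentiating the loop-closure r₂e^{iθ₂}+r₃e^{iθ₃}=r₁+r₄e^{iθ₄} gives r₂ω₂e^{iθ₂}+r₃ω₃e^{iθ₃}=r₄ω₄e^{iθ₄}.
Eliminating the other unknown: ω₄ = r₂ω₂ sin(θ₂−θ₃) / [r₄ sin(θ₄−θ₃)].
Numerator sine = +0.08194; denominator sine = -0.91068.
Result = 0.1096·2.513·(+0.08194) / (0.1843·(-0.91068)) = -0.13448 rad/s; magnitude 0.13448 rad/s.

0.134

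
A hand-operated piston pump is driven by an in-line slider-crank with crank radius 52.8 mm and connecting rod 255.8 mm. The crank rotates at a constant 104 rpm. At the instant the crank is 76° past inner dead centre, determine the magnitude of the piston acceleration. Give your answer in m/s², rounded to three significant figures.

0.353

ω = 2π·104/60 = 10.89 rad/s
x(θ) = r cosθ + √(L² − r² sin²θ); with ω constant, a = ω²·d²x/dθ².
d²x/dθ² = −r cosθ − r²(cos2θ)/√u − r⁴ sin²2θ/(4u^{3/2}),  u = L² − r² sin²θ = 0.062809 m².
Substituting r = 0.0528 m, L = 0.2558 m, θ = 76°: d²x/dθ² = -0.0029789 m.
a = ω²·d²x/dθ² = (10.89)²·(-0.0029789) = -0.35332 m/s²;  |a| = 0.35332 m/s².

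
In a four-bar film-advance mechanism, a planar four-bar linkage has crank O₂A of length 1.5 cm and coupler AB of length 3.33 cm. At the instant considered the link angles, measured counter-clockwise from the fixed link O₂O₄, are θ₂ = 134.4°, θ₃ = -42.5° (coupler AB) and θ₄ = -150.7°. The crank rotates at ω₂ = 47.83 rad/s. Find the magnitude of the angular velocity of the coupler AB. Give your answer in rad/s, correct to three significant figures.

21.9

ω₂ = 47.83 rad/s
Differentiating the loop-closure r₂e^{iθ₂}+r₃e^{iθ₃}=r₁+r₄e^{iθ₄} gives r₂ω₂e^{iθ₂}+r₃ω₃e^{iθ₃}=r₄ω₄e^{iθ₄}.
Eliminating the other unknown: ω₃ = r₂ω₂ sin(θ₄−θ₂) / [r₃ sin(θ₃−θ₄)].
Numerator sine = +0.96547; denominator sine = +0.94997.
Result = 0.015·47.83·(+0.96547) / (0.0333·(+0.94997)) = +21.897 rad/s; magnitude 21.897 rad/s.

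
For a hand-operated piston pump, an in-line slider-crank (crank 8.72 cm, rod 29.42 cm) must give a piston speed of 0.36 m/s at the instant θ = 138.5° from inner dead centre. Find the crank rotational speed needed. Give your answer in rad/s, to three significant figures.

For an in-line slider-crank, |v_piston| = rω|sinθ|·[1 + r cosθ/√(L² − r² sin²θ)].
With r = 0.0872 m, L = 0.2942 m, θ = 138.5°: the bracketed kinematic factor |dx/dθ| = 0.044699 m.
ω = v/|dx/dθ| = 0.36/0.044699 = 8.0539 rad/s.

8.05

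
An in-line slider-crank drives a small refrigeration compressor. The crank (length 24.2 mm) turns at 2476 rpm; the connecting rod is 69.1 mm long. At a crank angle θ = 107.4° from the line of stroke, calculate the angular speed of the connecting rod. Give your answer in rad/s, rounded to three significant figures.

ω = 259.3 rad/s (converted from 2476 rpm).
The rod makes angle φ with the slider axis where L sinφ = r sinθ; differentiating, L cosφ·φ̇ = r ω cosθ.
L cosφ = √(L² − r² sin²θ) = 0.065127 m.
|ω_rod| = r ω |cosθ| / √(L² − r² sin²θ) = 0.0242·259.3·0.29904/0.065127 = 28.811 rad/s.

28.8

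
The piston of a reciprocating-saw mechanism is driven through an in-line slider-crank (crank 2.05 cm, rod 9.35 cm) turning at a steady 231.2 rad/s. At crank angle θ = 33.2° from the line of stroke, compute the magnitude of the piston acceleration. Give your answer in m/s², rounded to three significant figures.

1020

ω = 231.2 rad/s
x(θ) = r cosθ + √(L² − r² sin²θ); with ω constant, a = ω²·d²x/dθ².
d²x/dθ² = −r cosθ − r²(cos2θ)/√u − r⁴ sin²2θ/(4u^{3/2}),  u = L² − r² sin²θ = 0.00861625 m².
Substituting r = 0.0205 m, L = 0.0935 m, θ = 33.2°: d²x/dθ² = -0.019013 m.
a = ω²·d²x/dθ² = (231.2)²·(-0.019013) = -1016.3 m/s²;  |a| = 1016.3 m/s².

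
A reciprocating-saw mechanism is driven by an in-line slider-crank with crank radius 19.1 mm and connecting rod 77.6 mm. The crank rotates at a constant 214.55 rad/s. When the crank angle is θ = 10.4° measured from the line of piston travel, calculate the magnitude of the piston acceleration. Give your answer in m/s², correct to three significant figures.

1070

ω = 214.6 rad/s
x(θ) = r cosθ + √(L² − r² sin²θ); with ω constant, a = ω²·d²x/dθ².
d²x/dθ² = −r cosθ − r²(cos2θ)/√u − r⁴ sin²2θ/(4u^{3/2}),  u = L² − r² sin²θ = 0.00600987 m².
Substituting r = 0.0191 m, L = 0.0776 m, θ = 10.4°: d²x/dθ² = -0.023194 m.
a = ω²·d²x/dθ² = (214.6)²·(-0.023194) = -1067.7 m/s²;  |a| = 1067.7 m/s².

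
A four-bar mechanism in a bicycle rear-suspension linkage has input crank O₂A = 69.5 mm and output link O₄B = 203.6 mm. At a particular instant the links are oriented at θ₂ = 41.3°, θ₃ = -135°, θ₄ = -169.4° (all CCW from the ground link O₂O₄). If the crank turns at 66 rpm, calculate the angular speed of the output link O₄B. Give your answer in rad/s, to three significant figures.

ω₂ = 6.912 rad/s (from 66 rpm).
Differentiating the loop-closure r₂e^{iθ₂}+r₃e^{iθ₃}=r₁+r₄e^{iθ₄} gives r₂ω₂e^{iθ₂}+r₃ω₃e^{iθ₃}=r₄ω₄e^{iθ₄}.
Eliminating the other unknown: ω₄ = r₂ω₂ sin(θ₂−θ₃) / [r₄ sin(θ₄−θ₃)].
Numerator sine = +0.06453; denominator sine = -0.56497.
Result = 0.0695·6.912·(+0.06453) / (0.2036·(-0.56497)) = -0.26948 rad/s; magnitude 0.26948 rad/s.

0.269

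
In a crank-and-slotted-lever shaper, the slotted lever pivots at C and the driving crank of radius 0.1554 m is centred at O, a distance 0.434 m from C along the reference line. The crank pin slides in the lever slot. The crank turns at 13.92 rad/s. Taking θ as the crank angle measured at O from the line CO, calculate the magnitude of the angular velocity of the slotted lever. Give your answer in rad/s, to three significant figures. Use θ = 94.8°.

ω = 13.92 rad/s
Crank pin A relative to C: A = (d + r cosθ, r sinθ); lever angle φ = atan2(r sinθ, d + r cosθ).
Differentiating tanφ: φ̇ = rω(d cosθ + r)/(d² + r² + 2dr cosθ).
d² + r² + 2dr cosθ = |CA|² = 0.201218 m²;  d cosθ + r = +0.11908 m.
|ω_lever| = |0.1554·13.92·+0.11908| / 0.201218 = 1.2802 rad/s.

1.28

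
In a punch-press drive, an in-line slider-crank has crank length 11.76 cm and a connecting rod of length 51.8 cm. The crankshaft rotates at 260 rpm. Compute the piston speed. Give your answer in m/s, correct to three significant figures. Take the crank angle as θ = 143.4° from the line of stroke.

ω = 2π·260/60 = 27.23 rad/s
For an in-line slider-crank, x = r cosθ + √(L² − r² sin²θ), so v = −rω sinθ·[1 + r cosθ/√(L² − r² sin²θ)].
With r = 0.1176 m, L = 0.518 m, θ = 143.4°: √(L² − r² sin²θ) = 0.51323 m.
v = −0.1176·27.23·0.59622·[1 + 0.1176·-0.80282/0.51323] = -1.5579 m/s.
|v| = 1.5579 m/s.

1.56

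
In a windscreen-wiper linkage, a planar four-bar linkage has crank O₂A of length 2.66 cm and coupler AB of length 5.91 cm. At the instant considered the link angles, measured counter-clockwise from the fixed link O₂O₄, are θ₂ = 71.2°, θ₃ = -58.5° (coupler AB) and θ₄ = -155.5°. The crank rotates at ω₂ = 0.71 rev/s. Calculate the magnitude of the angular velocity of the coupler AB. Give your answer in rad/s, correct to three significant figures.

1.47

ω₂ = 4.461 rad/s (from 0.71 rev/s).
Differentiating the loop-closure r₂e^{iθ₂}+r₃e^{iθ₃}=r₁+r₄e^{iθ₄} gives r₂ω₂e^{iθ₂}+r₃ω₃e^{iθ₃}=r₄ω₄e^{iθ₄}.
Eliminating the other unknown: ω₃ = r₂ω₂ sin(θ₄−θ₂) / [r₃ sin(θ₃−θ₄)].
Numerator sine = +0.72777; denominator sine = +0.99255.
Result = 0.0266·4.461·(+0.72777) / (0.0591·(+0.99255)) = +1.4722 rad/s; magnitude 1.4722 rad/s.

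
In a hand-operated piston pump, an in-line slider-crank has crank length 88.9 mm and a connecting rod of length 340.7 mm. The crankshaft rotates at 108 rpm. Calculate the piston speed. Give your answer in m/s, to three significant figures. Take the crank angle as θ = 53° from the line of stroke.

0.932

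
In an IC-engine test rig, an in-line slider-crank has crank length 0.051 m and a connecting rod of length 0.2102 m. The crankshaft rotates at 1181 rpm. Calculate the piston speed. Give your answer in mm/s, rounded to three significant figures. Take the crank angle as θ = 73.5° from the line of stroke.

6480

ω = 2π·1181/60 = 123.7 rad/s
For an in-line slider-crank, x = r cosθ + √(L² − r² sin²θ), so v = −rω sinθ·[1 + r cosθ/√(L² − r² sin²θ)].
With r = 0.051 m, L = 0.2102 m, θ = 73.5°: √(L² − r² sin²θ) = 0.20443 m.
v = −0.051·123.7·0.95882·[1 + 0.051·0.28402/0.20443] = -6.4761 m/s.
|v| = 6.4761 m/s = 6476.1 mm/s.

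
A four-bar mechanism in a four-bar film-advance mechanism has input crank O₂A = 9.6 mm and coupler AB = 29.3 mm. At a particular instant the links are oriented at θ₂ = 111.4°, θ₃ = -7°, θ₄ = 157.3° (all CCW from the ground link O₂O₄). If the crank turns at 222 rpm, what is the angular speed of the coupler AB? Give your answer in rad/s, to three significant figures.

ω₂ = 23.25 rad/s (from 222 rpm).
Differentiating the loop-closure r₂e^{iθ₂}+r₃e^{iθ₃}=r₁+r₄e^{iθ₄} gives r₂ω₂e^{iθ₂}+r₃ω₃e^{iθ₃}=r₄ω₄e^{iθ₄}.
Eliminating the other unknown: ω₃ = r₂ω₂ sin(θ₄−θ₂) / [r₃ sin(θ₃−θ₄)].
Numerator sine = +0.71813; denominator sine = -0.27060.
Result = 0.0096·23.25·(+0.71813) / (0.0293·(-0.27060)) = -20.214 rad/s; magnitude 20.214 rad/s.

20.2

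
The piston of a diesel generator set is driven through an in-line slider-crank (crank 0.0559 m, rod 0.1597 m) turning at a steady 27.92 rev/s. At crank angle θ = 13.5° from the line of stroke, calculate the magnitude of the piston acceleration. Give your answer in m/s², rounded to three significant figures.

2210

ω = 2π·27.9 = 175.4 rad/s
x(θ) = r cosθ + √(L² − r² sin²θ); with ω constant, a = ω²·d²x/dθ².
d²x/dθ² = −r cosθ − r²(cos2θ)/√u − r⁴ sin²2θ/(4u^{3/2}),  u = L² − r² sin²θ = 0.0253338 m².
Substituting r = 0.0559 m, L = 0.1597 m, θ = 13.5°: d²x/dθ² = -0.071973 m.
a = ω²·d²x/dθ² = (175.4)²·(-0.071973) = -2214.9 m/s²;  |a| = 2214.9 m/s².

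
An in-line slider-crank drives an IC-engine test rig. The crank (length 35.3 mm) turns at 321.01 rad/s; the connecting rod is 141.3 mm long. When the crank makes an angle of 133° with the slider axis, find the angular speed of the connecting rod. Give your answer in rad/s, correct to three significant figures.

55.6

ω = 321 rad/s
The rod makes angle φ with the slider axis where L sinφ = r sinθ; differentiating, L cosφ·φ̇ = r ω cosθ.
L cosφ = √(L² − r² sin²θ) = 0.13892 m.
|ω_rod| = r ω |cosθ| / √(L² − r² sin²θ) = 0.0353·321·0.68200/0.13892 = 55.63 rad/s.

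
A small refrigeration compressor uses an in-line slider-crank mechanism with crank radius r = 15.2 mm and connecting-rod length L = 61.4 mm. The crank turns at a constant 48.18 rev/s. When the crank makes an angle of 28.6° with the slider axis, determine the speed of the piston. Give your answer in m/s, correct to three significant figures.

2.68

ω = 2π·48.2 = 302.7 rad/s
For an in-line slider-crank, x = r cosθ + √(L² − r² sin²θ), so v = −rω sinθ·[1 + r cosθ/√(L² − r² sin²θ)].
With r = 0.0152 m, L = 0.0614 m, θ = 28.6°: √(L² − r² sin²θ) = 0.060967 m.
v = −0.0152·302.7·0.47869·[1 + 0.0152·0.87798/0.060967] = -2.6848 m/s.
|v| = 2.6848 m/s.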